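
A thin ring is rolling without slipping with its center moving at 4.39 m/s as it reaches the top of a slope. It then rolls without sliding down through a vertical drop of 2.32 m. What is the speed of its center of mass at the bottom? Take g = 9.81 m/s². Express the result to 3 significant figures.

v ≈ 6.48 m/s

For this body I = MR², i.e. k = I/(MR²) = 1.
Pure rolling means v = ωR; then KE = ½Mv² + ½I(v/R)² = ½(1+k)Mv² = Mv².
Conserving energy between top and bottom: Mv² = Mv₀² + Mgh, hence v² = v₀² + 2gh/(1+k).
v = √(4.39² + 2×9.81×2.32/2) = √42.03 ≈ 6.48 m/s.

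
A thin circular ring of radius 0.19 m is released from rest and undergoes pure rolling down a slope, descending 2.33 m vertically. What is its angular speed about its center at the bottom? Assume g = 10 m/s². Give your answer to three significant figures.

The moment of inertia is MR², giving k ≡ I/(MR²) = 1.
The rolling condition ω = v/R makes the rotational term ½I(v/R)² = ½kMv², so KE_total = ½(1+k)Mv² = Mv².
Energy conservation Mgh = ½(1+k)Mv² gives v = √(2gh/(1+k)) = √(2 × 10 × 2.33 / 2) = 4.827 m/s.
Then ω = v/R = 4.827 / 0.19 ≈ 25.4 rad/s.

ω ≈ 25.4 rad/s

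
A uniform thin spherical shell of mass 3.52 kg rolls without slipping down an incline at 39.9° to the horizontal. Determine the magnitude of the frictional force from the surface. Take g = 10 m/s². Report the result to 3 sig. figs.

For this body I = (2/3)MR², i.e. k = I/(MR²) = 2/3.
Translational: Mg sinθ − f = Ma. Rotational about the CM: fR = Iα = kMRa, so f = kMa.
Combining, a = g sinθ/(1+k) and f = kMa = kMg sinθ/(1+k).
f = (2/3) × 3.52 × 10 × sin39.9° / 1.667 ≈ 9.03 N.

f ≈ 9.03 N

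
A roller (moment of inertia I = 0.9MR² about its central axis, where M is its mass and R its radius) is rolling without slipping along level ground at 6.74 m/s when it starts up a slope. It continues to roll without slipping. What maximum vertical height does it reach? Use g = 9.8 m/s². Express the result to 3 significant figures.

The moment of inertia is 0.9MR², giving k ≡ I/(MR²) = 0.9.
The rolling condition ω = v/R makes the rotational term ½I(v/R)² = ½kMv², so KE_total = ½(1+k)Mv² = (19/20)Mv².
All of this converts to potential energy at the highest point: (19/20)Mv₀² = Mgh.
Thus h = (1+k)v₀²/(2g) = 1.9 × 6.74² / (2 × 9.8) ≈ 4.40 m.

h ≈ 4.40 m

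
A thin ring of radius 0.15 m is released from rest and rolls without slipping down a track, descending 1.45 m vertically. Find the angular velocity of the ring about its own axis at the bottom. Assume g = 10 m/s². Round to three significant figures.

Here I = MR², so the shape factor k = I/(MR²) = 1.
Rolling without slipping gives ω = v/R, so the total kinetic energy is ½Mv² + ½Iω² = ½(1+k)Mv² = Mv².
Energy conservation Mgh = ½(1+k)Mv² gives v = √(2gh/(1+k)) = √(2 × 10 × 1.45 / 2) = 3.808 m/s.
The angular speed follows from ω = v/R = 3.808/0.15 ≈ 25.4 rad/s.

ω ≈ 25.4 rad/s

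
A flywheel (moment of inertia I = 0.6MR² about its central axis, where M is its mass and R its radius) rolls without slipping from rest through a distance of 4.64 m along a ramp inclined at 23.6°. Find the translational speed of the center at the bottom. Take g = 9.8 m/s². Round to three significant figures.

For this body I = 0.6MR², i.e. k = I/(MR²) = 0.6.
Rolling without slipping gives ω = v/R, so the total kinetic energy is ½Mv² + ½Iω² = ½(1+k)Mv² = (4/5)Mv².
The vertical drop is h = L sinθ = 4.64 × sin23.6° = 1.858 m.
Setting Mgh = (4/5)Mv² gives v = √(2gh/(1+k)) = √(2·9.8·1.858/1.6) ≈ 4.77 m/s.

v ≈ 4.77 m/s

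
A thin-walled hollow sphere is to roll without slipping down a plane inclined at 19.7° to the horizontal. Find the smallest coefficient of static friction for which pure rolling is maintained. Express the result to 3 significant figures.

Here I = (2/3)MR², so the shape factor k = I/(MR²) = 2/3.
Along the incline Mg sinθ − f = Ma, and torque about the center fR = Iα = kMR²(a/R) gives f = kMa.
These give a = g sinθ/(1+k) and the required friction f = kMg sinθ/(1+k).
The normal force is N = Mg cosθ, so μ_min = f/N = k tanθ/(1+k).
μ_min = (2/3) × tan19.7° / 1.667 ≈ 0.143.

μ_min ≈ 0.143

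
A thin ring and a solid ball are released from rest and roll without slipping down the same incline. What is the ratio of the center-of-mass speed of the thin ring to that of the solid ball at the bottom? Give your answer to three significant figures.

v_ratio ≈ 0.837

Each satisfies Mgh = ½(1+k)Mv² with k = I/(MR²), so v ∝ 1/√(1+k).
For the thin ring k = 1; for the solid ball k = 0.4.
v₁/v₂ = √((1+k₂)/(1+k₁)) = √(1.4/2) ≈ 0.837.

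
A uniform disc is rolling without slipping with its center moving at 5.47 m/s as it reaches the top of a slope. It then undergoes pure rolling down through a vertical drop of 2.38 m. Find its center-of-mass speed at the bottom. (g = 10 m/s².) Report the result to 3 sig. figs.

For this body I = (1/2)MR², i.e. k = I/(MR²) = 0.5.
Since it rolls without slipping, ω = v/R and KE = ½Mv² + ½Iω² = ½(1+k)Mv² = (3/4)Mv².
Conserving energy between top and bottom: (3/4)Mv² = (3/4)Mv₀² + Mgh, hence v² = v₀² + 2gh/(1+k).
v = √(5.47² + 2×10×2.38/1.5) = √61.65 ≈ 7.85 m/s.

v ≈ 7.85 m/s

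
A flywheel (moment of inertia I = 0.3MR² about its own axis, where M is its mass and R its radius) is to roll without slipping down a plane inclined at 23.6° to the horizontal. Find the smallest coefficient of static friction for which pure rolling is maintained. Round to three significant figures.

μ_min ≈ 0.101

Here I = 0.3MR², so the shape factor k = I/(MR²) = 0.3.
Newton's second law down the slope: Mg sinθ − f = Ma. The torque equation fR = Iα (with α = a/R) gives f = kMa.
These give a = g sinθ/(1+k) and the required friction f = kMg sinθ/(1+k).
The normal force is N = Mg cosθ, so μ_min = f/N = k tanθ/(1+k).
μ_min = 0.3 × tan23.6° / 1.3 ≈ 0.101.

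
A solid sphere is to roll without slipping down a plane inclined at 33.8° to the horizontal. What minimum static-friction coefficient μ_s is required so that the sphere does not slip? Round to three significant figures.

μ_min ≈ 0.191

For this body I = (2/5)MR², i.e. k = I/(MR²) = 0.4.
Translational: Mg sinθ − f = Ma. Rotational about the CM: fR = Iα = kMRa, so f = kMa.
These give a = g sinθ/(1+k) and the required friction f = kMg sinθ/(1+k).
With N = Mg cosθ, the no-slip condition f ≤ μN gives μ_min = f/N = k tanθ/(1+k).
μ_min = 0.4 × tan33.8° / 1.4 ≈ 0.191.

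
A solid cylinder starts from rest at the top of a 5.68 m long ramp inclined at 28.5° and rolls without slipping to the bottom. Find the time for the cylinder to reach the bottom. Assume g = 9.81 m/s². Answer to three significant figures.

Here I = (1/2)MR², so the shape factor k = I/(MR²) = 0.5.
Newton's second law down the slope: Mg sinθ − f = Ma. The torque equation fR = Iα (with α = a/R) gives f = kMa.
Hence a = g sinθ/(1+k) = 9.81×sin28.5°/1.5 = 3.121 m/s².
Starting from rest, L = ½at², so t = √(2L/a) = √(2×5.68/3.121) ≈ 1.91 s.

t ≈ 1.91 s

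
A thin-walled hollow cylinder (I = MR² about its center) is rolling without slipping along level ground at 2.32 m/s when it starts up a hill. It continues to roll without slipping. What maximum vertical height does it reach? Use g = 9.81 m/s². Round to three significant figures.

The moment of inertia is MR², giving k ≡ I/(MR²) = 1.
Since it rolls without slipping, ω = v/R and KE = ½Mv² + ½Iω² = ½(1+k)Mv² = Mv².
At the top the kinetic energy is zero, so Mv₀² = Mgh.
Thus h = (1+k)v₀²/(2g) = 2 × 2.32² / (2 × 9.81) ≈ 0.549 m.

h ≈ 0.549 m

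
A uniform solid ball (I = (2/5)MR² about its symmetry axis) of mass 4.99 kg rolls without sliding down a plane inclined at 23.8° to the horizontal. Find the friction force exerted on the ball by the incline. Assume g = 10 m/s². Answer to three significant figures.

With I = (2/5)MR², the ratio k = I/(MR²) is 0.4.
Along the incline Mg sinθ − f = Ma, and torque about the center fR = Iα = kMR²(a/R) gives f = kMa.
Combining, a = g sinθ/(1+k) and f = kMa = kMg sinθ/(1+k).
f = 0.4 × 4.99 × 10 × sin23.8° / 1.4 ≈ 5.75 N.

f ≈ 5.75 N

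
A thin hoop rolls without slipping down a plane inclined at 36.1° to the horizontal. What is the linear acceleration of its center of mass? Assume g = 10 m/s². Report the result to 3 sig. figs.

Here I = MR², so the shape factor k = I/(MR²) = 1.
Along the incline Mg sinθ − f = Ma, and torque about the center fR = Iα = kMR²(a/R) gives f = kMa.
Eliminating f: Mg sinθ = (1+k)Ma, so a = g sinθ/(1+k) = 10 × sin36.1° / 2 ≈ 2.95 m/s².

a ≈ 2.95 m/s²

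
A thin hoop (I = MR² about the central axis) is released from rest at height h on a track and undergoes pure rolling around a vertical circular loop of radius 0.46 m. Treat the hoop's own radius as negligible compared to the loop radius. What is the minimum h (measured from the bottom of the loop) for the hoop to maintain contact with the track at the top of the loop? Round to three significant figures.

Here I = MR², so the shape factor k = I/(MR²) = 1.
At the top of the loop, the minimum-contact condition is Mg = Mv_top²/r, so v_top² = gr.
With ω = v/R, the kinetic energy at speed v is ½(1+k)Mv² = Mv².
Energy conservation from release (height h) to the top (height 2r): Mgh = Mg(2r) + M·gr.
Thus h_min = 2r + (1+k)r/2 = r(2 + 2/2) = 0.46 × 3 ≈ 1.38 m.

h_min ≈ 1.38 m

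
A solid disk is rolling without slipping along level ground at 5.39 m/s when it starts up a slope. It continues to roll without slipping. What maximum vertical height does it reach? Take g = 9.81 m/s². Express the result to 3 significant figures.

h ≈ 2.22 m

With I = (1/2)MR², the ratio k = I/(MR²) is 0.5.
Since it rolls without slipping, ω = v/R and KE = ½Mv² + ½Iω² = ½(1+k)Mv² = (3/4)Mv².
At the top the kinetic energy is zero, so (3/4)Mv₀² = Mgh.
Thus h = (1+k)v₀²/(2g) = 1.5 × 5.39² / (2 × 9.81) ≈ 2.22 m.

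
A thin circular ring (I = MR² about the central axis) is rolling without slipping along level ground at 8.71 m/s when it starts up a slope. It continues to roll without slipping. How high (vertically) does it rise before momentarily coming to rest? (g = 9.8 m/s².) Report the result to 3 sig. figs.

Here I = MR², so the shape factor k = I/(MR²) = 1.
Since it rolls without slipping, ω = v/R and KE = ½Mv² + ½Iω² = ½(1+k)Mv² = Mv².
All of this converts to potential energy at the highest point: Mv₀² = Mgh.
Thus h = (1+k)v₀²/(2g) = 2 × 8.71² / (2 × 9.8) ≈ 7.74 m.

h ≈ 7.74 m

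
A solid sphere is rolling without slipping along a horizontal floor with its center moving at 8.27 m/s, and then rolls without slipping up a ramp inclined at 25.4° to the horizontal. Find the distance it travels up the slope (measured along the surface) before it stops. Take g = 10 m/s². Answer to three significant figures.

The moment of inertia is (2/5)MR², giving k ≡ I/(MR²) = 0.4.
The rolling condition ω = v/R makes the rotational term ½I(v/R)² = ½kMv², so KE_total = ½(1+k)Mv² = (7/10)Mv².
Setting this equal to Mgh gives the vertical rise h = (1+k)v₀²/(2g) = 1.4×8.27²/(2×10) = 4.788 m.
The distance along the slope is d = h/sinθ = 4.788/sin25.4° ≈ 11.2 m.

d ≈ 11.2 m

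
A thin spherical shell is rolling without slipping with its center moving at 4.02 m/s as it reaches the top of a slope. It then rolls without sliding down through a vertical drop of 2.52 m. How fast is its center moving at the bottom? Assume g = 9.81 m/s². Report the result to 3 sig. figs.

The moment of inertia is (2/3)MR², giving k ≡ I/(MR²) = 2/3.
Since it rolls without slipping, ω = v/R and KE = ½Mv² + ½Iω² = ½(1+k)Mv² = (5/6)Mv².
Conserving energy between top and bottom: (5/6)Mv² = (5/6)Mv₀² + Mgh, hence v² = v₀² + 2gh/(1+k).
v = √(4.02² + 2×9.81×2.52/1.667) = √45.83 ≈ 6.77 m/s.

v ≈ 6.77 m/s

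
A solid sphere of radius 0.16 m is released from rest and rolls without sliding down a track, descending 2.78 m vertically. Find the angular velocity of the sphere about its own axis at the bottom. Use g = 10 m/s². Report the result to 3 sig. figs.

Here I = (2/5)MR², so the shape factor k = I/(MR²) = 0.4.
The rolling condition ω = v/R makes the rotational term ½I(v/R)² = ½kMv², so KE_total = ½(1+k)Mv² = (7/10)Mv².
Energy conservation Mgh = ½(1+k)Mv² gives v = √(2gh/(1+k)) = √(2 × 10 × 2.78 / 1.4) = 6.302 m/s.
The angular speed follows from ω = v/R = 6.302/0.16 ≈ 39.4 rad/s.

ω ≈ 39.4 rad/s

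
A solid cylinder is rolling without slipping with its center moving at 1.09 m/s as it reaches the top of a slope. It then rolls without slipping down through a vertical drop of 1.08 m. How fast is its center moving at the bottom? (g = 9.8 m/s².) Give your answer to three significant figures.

With I = (1/2)MR², the ratio k = I/(MR²) is 0.5.
Pure rolling means v = ωR; then KE = ½Mv² + ½I(v/R)² = ½(1+k)Mv² = (3/4)Mv².
Energy conservation: (3/4)Mv₀² + Mgh = (3/4)Mv², so v² = v₀² + 2gh/(1+k).
v = √(1.09² + 2×9.8×1.08/1.5) = √15.3 ≈ 3.91 m/s.

v ≈ 3.91 m/s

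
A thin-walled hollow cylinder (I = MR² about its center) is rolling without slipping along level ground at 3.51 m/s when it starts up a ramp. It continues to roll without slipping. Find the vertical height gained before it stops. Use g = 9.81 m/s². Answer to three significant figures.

Here I = MR², so the shape factor k = I/(MR²) = 1.
Rolling without slipping gives ω = v/R, so the total kinetic energy is ½Mv² + ½Iω² = ½(1+k)Mv² = Mv².
At the top the kinetic energy is zero, so Mv₀² = Mgh.
Thus h = (1+k)v₀²/(2g) = 2 × 3.51² / (2 × 9.81) ≈ 1.26 m.

h ≈ 1.26 m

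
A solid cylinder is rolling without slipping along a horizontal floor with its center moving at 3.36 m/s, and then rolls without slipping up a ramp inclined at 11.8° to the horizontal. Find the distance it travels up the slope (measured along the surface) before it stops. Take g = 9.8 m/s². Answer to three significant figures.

With I = (1/2)MR², the ratio k = I/(MR²) is 0.5.
Since it rolls without slipping, ω = v/R and KE = ½Mv² + ½Iω² = ½(1+k)Mv² = (3/4)Mv².
Setting this equal to Mgh gives the vertical rise h = (1+k)v₀²/(2g) = 1.5×3.36²/(2×9.8) = 0.864 m.
The distance along the slope is d = h/sinθ = 0.864/sin11.8° ≈ 4.23 m.

d ≈ 4.23 m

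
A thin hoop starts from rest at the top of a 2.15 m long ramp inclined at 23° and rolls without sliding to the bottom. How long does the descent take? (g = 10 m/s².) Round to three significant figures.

t ≈ 1.48 s

With I = MR², the ratio k = I/(MR²) is 1.
Newton's second law down the slope: Mg sinθ − f = Ma. The torque equation fR = Iα (with α = a/R) gives f = kMa.
Hence a = g sinθ/(1+k) = 10×sin23°/2 = 1.954 m/s².
Starting from rest, L = ½at², so t = √(2L/a) = √(2×2.15/1.954) ≈ 1.48 s.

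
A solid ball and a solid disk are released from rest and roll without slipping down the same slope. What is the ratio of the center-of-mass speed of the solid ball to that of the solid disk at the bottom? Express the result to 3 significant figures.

Each satisfies Mgh = ½(1+k)Mv² with k = I/(MR²), so v ∝ 1/√(1+k).
For the solid ball k = 0.4; for the solid disk k = 0.5.
v₁/v₂ = √((1+k₂)/(1+k₁)) = √(1.5/1.4) ≈ 1.04.

v_ratio ≈ 1.04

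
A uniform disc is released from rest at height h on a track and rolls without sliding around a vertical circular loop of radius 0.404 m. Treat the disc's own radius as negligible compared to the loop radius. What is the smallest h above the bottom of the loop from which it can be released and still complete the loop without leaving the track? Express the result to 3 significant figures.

With I = (1/2)MR², the ratio k = I/(MR²) is 0.5.
At the top of the loop, the minimum-contact condition is Mg = Mv_top²/r, so v_top² = gr.
With ω = v/R, the kinetic energy at speed v is ½(1+k)Mv² = (3/4)Mv².
Energy conservation from release (height h) to the top (height 2r): Mgh = Mg(2r) + (3/4)M·gr.
Thus h_min = 2r + (1+k)r/2 = r(2 + 1.5/2) = 0.404 × 2.75 ≈ 1.11 m.

h_min ≈ 1.11 m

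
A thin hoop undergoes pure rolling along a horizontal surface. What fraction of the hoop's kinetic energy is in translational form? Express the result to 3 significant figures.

fraction ≈ 0.500

With I = MR², the ratio k = I/(MR²) is 1.
Since ω = v/R, the translational part is ½Mv² and the rotational part is ½I(v/R)² = ½kMv²; the total is ½(1+k)Mv².
The translational fraction is therefore 1/(1+k) = 1/2 ≈ 0.500.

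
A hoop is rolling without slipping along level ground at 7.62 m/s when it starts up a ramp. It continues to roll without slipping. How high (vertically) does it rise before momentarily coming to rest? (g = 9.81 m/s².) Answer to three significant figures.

Here I = MR², so the shape factor k = I/(MR²) = 1.
Since it rolls without slipping, ω = v/R and KE = ½Mv² + ½Iω² = ½(1+k)Mv² = Mv².
At the top the kinetic energy is zero, so Mv₀² = Mgh.
Thus h = (1+k)v₀²/(2g) = 2 × 7.62² / (2 × 9.81) ≈ 5.92 m.

h ≈ 5.92 m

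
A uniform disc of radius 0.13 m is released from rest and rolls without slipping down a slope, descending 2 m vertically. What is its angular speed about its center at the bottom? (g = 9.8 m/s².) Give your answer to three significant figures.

The moment of inertia is (1/2)MR², giving k ≡ I/(MR²) = 0.5.
Rolling without slipping gives ω = v/R, so the total kinetic energy is ½Mv² + ½Iω² = ½(1+k)Mv² = (3/4)Mv².
Energy conservation Mgh = ½(1+k)Mv² gives v = √(2gh/(1+k)) = √(2 × 9.8 × 2 / 1.5) = 5.112 m/s.
Then ω = v/R = 5.112 / 0.13 ≈ 39.3 rad/s.

ω ≈ 39.3 rad/s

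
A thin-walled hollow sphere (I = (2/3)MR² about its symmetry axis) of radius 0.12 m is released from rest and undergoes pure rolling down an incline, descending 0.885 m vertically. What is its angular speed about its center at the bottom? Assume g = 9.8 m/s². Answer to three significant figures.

ω ≈ 26.9 rad/s

For this body I = (2/3)MR², i.e. k = I/(MR²) = 2/3.
The rolling condition ω = v/R makes the rotational term ½I(v/R)² = ½kMv², so KE_total = ½(1+k)Mv² = (5/6)Mv².
Energy conservation Mgh = ½(1+k)Mv² gives v = √(2gh/(1+k)) = √(2 × 9.8 × 0.885 / 1.667) = 3.226 m/s.
The angular speed follows from ω = v/R = 3.226/0.12 ≈ 26.9 rad/s.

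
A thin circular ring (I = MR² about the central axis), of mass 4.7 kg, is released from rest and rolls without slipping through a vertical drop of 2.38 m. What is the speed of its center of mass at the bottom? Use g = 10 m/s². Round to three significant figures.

v ≈ 4.88 m/s

Here I = MR², so the shape factor k = I/(MR²) = 1.
Pure rolling means v = ωR; then KE = ½Mv² + ½I(v/R)² = ½(1+k)Mv² = Mv².
Setting Mgh = Mv² gives v = √(2gh/(1+k)) = √(2·10·2.38/2) ≈ 4.88 m/s.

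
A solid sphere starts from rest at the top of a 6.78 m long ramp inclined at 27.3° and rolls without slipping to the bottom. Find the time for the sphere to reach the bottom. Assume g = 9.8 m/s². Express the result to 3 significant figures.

t ≈ 2.06 s

For this body I = (2/5)MR², i.e. k = I/(MR²) = 0.4.
Translational: Mg sinθ − f = Ma. Rotational about the CM: fR = Iα = kMRa, so f = kMa.
Hence a = g sinθ/(1+k) = 9.8×sin27.3°/1.4 = 3.211 m/s².
Starting from rest, L = ½at², so t = √(2L/a) = √(2×6.78/3.211) ≈ 2.06 s.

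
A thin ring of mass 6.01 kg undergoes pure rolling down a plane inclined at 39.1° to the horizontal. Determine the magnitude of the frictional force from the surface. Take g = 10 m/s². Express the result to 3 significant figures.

f ≈ 19.0 N

For this body I = MR², i.e. k = I/(MR²) = 1.
Translational: Mg sinθ − f = Ma. Rotational about the CM: fR = Iα = kMRa, so f = kMa.
Combining, a = g sinθ/(1+k) and f = kMa = kMg sinθ/(1+k).
f = 1 × 6.01 × 10 × sin39.1° / 2 ≈ 19.0 N.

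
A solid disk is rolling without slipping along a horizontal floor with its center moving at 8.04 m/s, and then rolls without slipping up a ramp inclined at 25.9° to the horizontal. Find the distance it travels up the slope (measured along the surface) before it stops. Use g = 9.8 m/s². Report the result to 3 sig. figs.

The moment of inertia is (1/2)MR², giving k ≡ I/(MR²) = 0.5.
Since it rolls without slipping, ω = v/R and KE = ½Mv² + ½Iω² = ½(1+k)Mv² = (3/4)Mv².
Setting this equal to Mgh gives the vertical rise h = (1+k)v₀²/(2g) = 1.5×8.04²/(2×9.8) = 4.947 m.
The distance along the slope is d = h/sinθ = 4.947/sin25.9° ≈ 11.3 m.

d ≈ 11.3 m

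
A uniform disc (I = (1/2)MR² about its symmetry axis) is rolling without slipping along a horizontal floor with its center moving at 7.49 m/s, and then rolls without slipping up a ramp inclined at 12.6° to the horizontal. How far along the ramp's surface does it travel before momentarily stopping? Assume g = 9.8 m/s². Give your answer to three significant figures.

Here I = (1/2)MR², so the shape factor k = I/(MR²) = 0.5.
Pure rolling means v = ωR; then KE = ½Mv² + ½I(v/R)² = ½(1+k)Mv² = (3/4)Mv².
Setting this equal to Mgh gives the vertical rise h = (1+k)v₀²/(2g) = 1.5×7.49²/(2×9.8) = 4.293 m.
The distance along the slope is d = h/sinθ = 4.293/sin12.6° ≈ 19.7 m.

d ≈ 19.7 m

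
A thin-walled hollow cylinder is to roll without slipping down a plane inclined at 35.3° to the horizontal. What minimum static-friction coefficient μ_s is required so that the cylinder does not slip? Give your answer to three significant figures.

Here I = MR², so the shape factor k = I/(MR²) = 1.
Translational: Mg sinθ − f = Ma. Rotational about the CM: fR = Iα = kMRa, so f = kMa.
These give a = g sinθ/(1+k) and the required friction f = kMg sinθ/(1+k).
The normal force is N = Mg cosθ, so μ_min = f/N = k tanθ/(1+k).
μ_min = 1 × tan35.3° / 2 ≈ 0.354.

μ_min ≈ 0.354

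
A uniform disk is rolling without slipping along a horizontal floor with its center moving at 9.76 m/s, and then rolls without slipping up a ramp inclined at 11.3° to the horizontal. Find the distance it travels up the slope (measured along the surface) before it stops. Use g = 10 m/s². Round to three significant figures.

d ≈ 36.5 m

The moment of inertia is (1/2)MR², giving k ≡ I/(MR²) = 0.5.
The rolling condition ω = v/R makes the rotational term ½I(v/R)² = ½kMv², so KE_total = ½(1+k)Mv² = (3/4)Mv².
Setting this equal to Mgh gives the vertical rise h = (1+k)v₀²/(2g) = 1.5×9.76²/(2×10) = 7.144 m.
Along the incline, d = h/sinθ = 7.144/sin11.3° ≈ 36.5 m.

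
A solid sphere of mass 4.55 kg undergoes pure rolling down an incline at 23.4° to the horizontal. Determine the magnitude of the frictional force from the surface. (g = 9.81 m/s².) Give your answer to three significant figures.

With I = (2/5)MR², the ratio k = I/(MR²) is 0.4.
Newton's second law down the slope: Mg sinθ − f = Ma. The torque equation fR = Iα (with α = a/R) gives f = kMa.
Combining, a = g sinθ/(1+k) and f = kMa = kMg sinθ/(1+k).
f = 0.4 × 4.55 × 9.81 × sin23.4° / 1.4 ≈ 5.06 N.

f ≈ 5.06 N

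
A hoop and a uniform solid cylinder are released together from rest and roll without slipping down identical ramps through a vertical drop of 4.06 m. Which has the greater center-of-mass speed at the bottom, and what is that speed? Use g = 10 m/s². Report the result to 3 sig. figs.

the uniform solid cylinder, at v ≈ 7.36 m/s

For rolling without slipping, Mgh = ½(1+k)Mv² where k = I/(MR²), so v = √(2gh/(1+k)).
Hoop: k = 1, giving v = √(2×10×4.06/2) = 6.372 m/s.
Uniform solid cylinder: k = 0.5, giving v = √(2×10×4.06/1.5) = 7.358 m/s.
The smaller k wins: the uniform solid cylinder, at ≈ 7.36 m/s.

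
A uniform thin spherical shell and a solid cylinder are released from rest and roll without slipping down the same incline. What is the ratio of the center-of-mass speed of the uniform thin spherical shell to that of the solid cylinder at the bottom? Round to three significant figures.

v_ratio ≈ 0.949

Each satisfies Mgh = ½(1+k)Mv² with k = I/(MR²), so v ∝ 1/√(1+k).
For the uniform thin spherical shell k = 2/3; for the solid cylinder k = 0.5.
v₁/v₂ = √((1+k₂)/(1+k₁)) = √(1.5/1.667) ≈ 0.949.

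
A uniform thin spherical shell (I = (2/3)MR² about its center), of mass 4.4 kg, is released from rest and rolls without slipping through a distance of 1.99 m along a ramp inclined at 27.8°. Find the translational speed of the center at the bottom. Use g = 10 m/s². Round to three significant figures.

v ≈ 3.34 m/s

For this body I = (2/3)MR², i.e. k = I/(MR²) = 2/3.
Rolling without slipping gives ω = v/R, so the total kinetic energy is ½Mv² + ½Iω² = ½(1+k)Mv² = (5/6)Mv².
The vertical drop is h = L sinθ = 1.99 × sin27.8° = 0.9281 m.
Energy conservation: Mgh = (5/6)Mv², so v = √(2gh/(1+k)) = √(2 × 10 × 0.9281 / 1.667) ≈ 3.34 m/s.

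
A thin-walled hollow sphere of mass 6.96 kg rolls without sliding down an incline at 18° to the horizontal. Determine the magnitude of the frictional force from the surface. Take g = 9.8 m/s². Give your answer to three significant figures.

The moment of inertia is (2/3)MR², giving k ≡ I/(MR²) = 2/3.
Translational: Mg sinθ − f = Ma. Rotational about the CM: fR = Iα = kMRa, so f = kMa.
Combining, a = g sinθ/(1+k) and f = kMa = kMg sinθ/(1+k).
f = (2/3) × 6.96 × 9.8 × sin18° / 1.667 ≈ 8.43 N.

f ≈ 8.43 N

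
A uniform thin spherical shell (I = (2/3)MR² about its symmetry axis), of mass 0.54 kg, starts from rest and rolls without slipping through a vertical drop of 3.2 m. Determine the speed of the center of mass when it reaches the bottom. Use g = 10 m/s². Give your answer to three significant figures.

With I = (2/3)MR², the ratio k = I/(MR²) is 2/3.
Since it rolls without slipping, ω = v/R and KE = ½Mv² + ½Iω² = ½(1+k)Mv² = (5/6)Mv².
Energy conservation: Mgh = (5/6)Mv², so v = √(2gh/(1+k)) = √(2 × 10 × 3.2 / 1.667) ≈ 6.20 m/s.

v ≈ 6.20 m/s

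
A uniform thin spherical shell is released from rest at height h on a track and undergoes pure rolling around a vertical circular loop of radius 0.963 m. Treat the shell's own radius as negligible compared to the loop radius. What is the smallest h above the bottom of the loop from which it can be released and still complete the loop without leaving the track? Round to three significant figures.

h_min ≈ 2.73 m

For this body I = (2/3)MR², i.e. k = I/(MR²) = 2/3.
At the top, contact is just lost when gravity alone supplies the centripetal force: Mg = Mv_top²/r, i.e. v_top² = gr.
With ω = v/R, the kinetic energy at speed v is ½(1+k)Mv² = (5/6)Mv².
Energy conservation from release (height h) to the top (height 2r): Mgh = Mg(2r) + (5/6)M·gr.
Thus h_min = 2r + (1+k)r/2 = r(2 + 1.667/2) = 0.963 × 2.833 ≈ 2.73 m.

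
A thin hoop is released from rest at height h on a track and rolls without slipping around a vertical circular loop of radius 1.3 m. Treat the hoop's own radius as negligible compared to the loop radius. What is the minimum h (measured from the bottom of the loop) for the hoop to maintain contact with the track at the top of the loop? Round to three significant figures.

With I = MR², the ratio k = I/(MR²) is 1.
At the top of the loop, the minimum-contact condition is Mg = Mv_top²/r, so v_top² = gr.
With ω = v/R, the kinetic energy at speed v is ½(1+k)Mv² = Mv².
Energy conservation from release (height h) to the top (height 2r): Mgh = Mg(2r) + M·gr.
Thus h_min = 2r + (1+k)r/2 = r(2 + 2/2) = 1.3 × 3 ≈ 3.90 m.

h_min ≈ 3.90 m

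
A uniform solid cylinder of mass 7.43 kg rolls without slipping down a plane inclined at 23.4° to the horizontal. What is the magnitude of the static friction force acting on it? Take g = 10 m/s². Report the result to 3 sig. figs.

For this body I = (1/2)MR², i.e. k = I/(MR²) = 0.5.
Translational: Mg sinθ − f = Ma. Rotational about the CM: fR = Iα = kMRa, so f = kMa.
Combining, a = g sinθ/(1+k) and f = kMa = kMg sinθ/(1+k).
f = 0.5 × 7.43 × 10 × sin23.4° / 1.5 ≈ 9.84 N.

f ≈ 9.84 N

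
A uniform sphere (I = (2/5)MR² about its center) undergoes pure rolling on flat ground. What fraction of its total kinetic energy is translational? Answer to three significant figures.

fraction ≈ 0.714

For this body I = (2/5)MR², i.e. k = I/(MR²) = 0.4.
With ω = v/R, KE_trans = ½Mv² and KE_rot = ½Iω² = ½kMv², so KE_total = ½(1+k)Mv².
The translational fraction is therefore 1/(1+k) = 1/1.4 ≈ 0.714.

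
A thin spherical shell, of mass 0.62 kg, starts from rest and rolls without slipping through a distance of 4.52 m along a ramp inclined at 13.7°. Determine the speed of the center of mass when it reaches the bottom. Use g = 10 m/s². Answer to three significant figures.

For this body I = (2/3)MR², i.e. k = I/(MR²) = 2/3.
Since it rolls without slipping, ω = v/R and KE = ½Mv² + ½Iω² = ½(1+k)Mv² = (5/6)Mv².
The vertical drop is h = L sinθ = 4.52 × sin13.7° = 1.071 m.
Energy conservation: Mgh = (5/6)Mv², so v = √(2gh/(1+k)) = √(2 × 10 × 1.071 / 1.667) ≈ 3.58 m/s.

v ≈ 3.58 m/s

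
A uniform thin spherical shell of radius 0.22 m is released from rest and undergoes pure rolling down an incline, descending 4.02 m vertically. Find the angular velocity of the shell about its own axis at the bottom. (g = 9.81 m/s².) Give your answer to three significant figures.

With I = (2/3)MR², the ratio k = I/(MR²) is 2/3.
The rolling condition ω = v/R makes the rotational term ½I(v/R)² = ½kMv², so KE_total = ½(1+k)Mv² = (5/6)Mv².
Energy conservation Mgh = ½(1+k)Mv² gives v = √(2gh/(1+k)) = √(2 × 9.81 × 4.02 / 1.667) = 6.879 m/s.
The angular speed follows from ω = v/R = 6.879/0.22 ≈ 31.3 rad/s.

ω ≈ 31.3 rad/s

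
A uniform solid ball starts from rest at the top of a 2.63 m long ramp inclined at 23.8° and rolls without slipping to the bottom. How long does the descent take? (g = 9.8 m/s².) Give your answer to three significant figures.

t ≈ 1.36 s

For this body I = (2/5)MR², i.e. k = I/(MR²) = 0.4.
Newton's second law down the slope: Mg sinθ − f = Ma. The torque equation fR = Iα (with α = a/R) gives f = kMa.
Hence a = g sinθ/(1+k) = 9.8×sin23.8°/1.4 = 2.825 m/s².
With constant a from rest, t = √(2L/a) = √(2·2.63/2.825) ≈ 1.36 s.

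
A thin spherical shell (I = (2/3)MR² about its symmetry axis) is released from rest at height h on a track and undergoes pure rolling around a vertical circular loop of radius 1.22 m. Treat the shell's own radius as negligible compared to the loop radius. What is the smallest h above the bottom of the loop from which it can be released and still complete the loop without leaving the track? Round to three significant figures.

h_min ≈ 3.46 m

For this body I = (2/3)MR², i.e. k = I/(MR²) = 2/3.
At the top, contact is just lost when gravity alone supplies the centripetal force: Mg = Mv_top²/r, i.e. v_top² = gr.
With ω = v/R, the kinetic energy at speed v is ½(1+k)Mv² = (5/6)Mv².
Energy conservation from release (height h) to the top (height 2r): Mgh = Mg(2r) + (5/6)M·gr.
Thus h_min = 2r + (1+k)r/2 = r(2 + 1.667/2) = 1.22 × 2.833 ≈ 3.46 m.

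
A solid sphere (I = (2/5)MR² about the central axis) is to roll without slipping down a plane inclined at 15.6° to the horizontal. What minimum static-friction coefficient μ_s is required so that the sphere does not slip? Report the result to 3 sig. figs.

μ_min ≈ 0.0798

With I = (2/5)MR², the ratio k = I/(MR²) is 0.4.
Along the incline Mg sinθ − f = Ma, and torque about the center fR = Iα = kMR²(a/R) gives f = kMa.
These give a = g sinθ/(1+k) and the required friction f = kMg sinθ/(1+k).
The normal force is N = Mg cosθ, so μ_min = f/N = k tanθ/(1+k).
μ_min = 0.4 × tan15.6° / 1.4 ≈ 0.0798.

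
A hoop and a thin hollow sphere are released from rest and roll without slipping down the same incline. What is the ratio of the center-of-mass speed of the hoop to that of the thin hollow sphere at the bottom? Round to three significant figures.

Each satisfies Mgh = ½(1+k)Mv² with k = I/(MR²), so v ∝ 1/√(1+k).
For the hoop k = 1; for the thin hollow sphere k = 2/3.
v₁/v₂ = √((1+k₂)/(1+k₁)) = √(1.667/2) ≈ 0.913.

v_ratio ≈ 0.913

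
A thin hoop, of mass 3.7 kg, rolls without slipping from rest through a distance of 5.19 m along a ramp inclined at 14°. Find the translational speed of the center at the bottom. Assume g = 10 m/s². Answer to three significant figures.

v ≈ 3.54 m/s

Here I = MR², so the shape factor k = I/(MR²) = 1.
Rolling without slipping gives ω = v/R, so the total kinetic energy is ½Mv² + ½Iω² = ½(1+k)Mv² = Mv².
The vertical drop is h = L sinθ = 5.19 × sin14° = 1.256 m.
Energy conservation: Mgh = Mv², so v = √(2gh/(1+k)) = √(2 × 10 × 1.256 / 2) ≈ 3.54 m/s.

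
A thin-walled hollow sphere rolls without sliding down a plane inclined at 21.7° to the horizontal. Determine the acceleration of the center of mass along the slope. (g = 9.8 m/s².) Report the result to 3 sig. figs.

a ≈ 2.17 m/s²

The moment of inertia is (2/3)MR², giving k ≡ I/(MR²) = 2/3.
Along the incline Mg sinθ − f = Ma, and torque about the center fR = Iα = kMR²(a/R) gives f = kMa.
Eliminating f: Mg sinθ = (1+k)Ma, so a = g sinθ/(1+k) = 9.8 × sin21.7° / 1.667 ≈ 2.17 m/s².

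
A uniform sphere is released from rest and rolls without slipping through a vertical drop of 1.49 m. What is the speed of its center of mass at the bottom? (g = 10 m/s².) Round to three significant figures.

With I = (2/5)MR², the ratio k = I/(MR²) is 0.4.
Pure rolling means v = ωR; then KE = ½Mv² + ½I(v/R)² = ½(1+k)Mv² = (7/10)Mv².
Energy conservation: Mgh = (7/10)Mv², so v = √(2gh/(1+k)) = √(2 × 10 × 1.49 / 1.4) ≈ 4.61 m/s.

v ≈ 4.61 m/s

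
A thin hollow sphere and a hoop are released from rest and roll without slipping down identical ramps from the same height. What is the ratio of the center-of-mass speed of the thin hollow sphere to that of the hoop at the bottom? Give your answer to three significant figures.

Each satisfies Mgh = ½(1+k)Mv² with k = I/(MR²), so v ∝ 1/√(1+k).
For the thin hollow sphere k = 2/3; for the hoop k = 1.
v₁/v₂ = √((1+k₂)/(1+k₁)) = √(2/1.667) ≈ 1.10.

v_ratio ≈ 1.10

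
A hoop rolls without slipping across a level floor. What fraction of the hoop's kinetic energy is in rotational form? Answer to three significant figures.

fraction ≈ 0.500

With I = MR², the ratio k = I/(MR²) is 1.
Since ω = v/R, the translational part is ½Mv² and the rotational part is ½I(v/R)² = ½kMv²; the total is ½(1+k)Mv².
The rotational fraction is therefore k/(1+k) = 1/2 ≈ 0.500.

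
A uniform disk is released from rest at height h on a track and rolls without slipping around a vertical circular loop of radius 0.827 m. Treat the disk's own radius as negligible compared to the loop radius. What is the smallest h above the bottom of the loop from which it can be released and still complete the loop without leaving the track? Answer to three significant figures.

Here I = (1/2)MR², so the shape factor k = I/(MR²) = 0.5.
At the top, contact is just lost when gravity alone supplies the centripetal force: Mg = Mv_top²/r, i.e. v_top² = gr.
With ω = v/R, the kinetic energy at speed v is ½(1+k)Mv² = (3/4)Mv².
Energy conservation from release (height h) to the top (height 2r): Mgh = Mg(2r) + (3/4)M·gr.
Thus h_min = 2r + (1+k)r/2 = r(2 + 1.5/2) = 0.827 × 2.75 ≈ 2.27 m.

h_min ≈ 2.27 m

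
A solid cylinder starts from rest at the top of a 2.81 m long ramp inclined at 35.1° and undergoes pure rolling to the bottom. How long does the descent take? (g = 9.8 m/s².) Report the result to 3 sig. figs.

t ≈ 1.22 s

Here I = (1/2)MR², so the shape factor k = I/(MR²) = 0.5.
Translational: Mg sinθ − f = Ma. Rotational about the CM: fR = Iα = kMRa, so f = kMa.
Hence a = g sinθ/(1+k) = 9.8×sin35.1°/1.5 = 3.757 m/s².
With constant a from rest, t = √(2L/a) = √(2·2.81/3.757) ≈ 1.22 s.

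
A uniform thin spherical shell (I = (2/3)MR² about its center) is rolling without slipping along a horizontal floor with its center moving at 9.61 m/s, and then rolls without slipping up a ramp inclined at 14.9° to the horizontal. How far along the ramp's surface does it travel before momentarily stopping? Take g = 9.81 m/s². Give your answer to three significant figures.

d ≈ 30.5 m

With I = (2/3)MR², the ratio k = I/(MR²) is 2/3.
The rolling condition ω = v/R makes the rotational term ½I(v/R)² = ½kMv², so KE_total = ½(1+k)Mv² = (5/6)Mv².
Setting this equal to Mgh gives the vertical rise h = (1+k)v₀²/(2g) = 1.667×9.61²/(2×9.81) = 7.845 m.
Along the incline, d = h/sinθ = 7.845/sin14.9° ≈ 30.5 m.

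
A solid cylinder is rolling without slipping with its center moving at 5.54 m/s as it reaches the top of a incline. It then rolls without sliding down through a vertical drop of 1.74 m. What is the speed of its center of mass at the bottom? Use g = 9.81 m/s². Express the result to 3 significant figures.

Here I = (1/2)MR², so the shape factor k = I/(MR²) = 0.5.
Rolling without slipping gives ω = v/R, so the total kinetic energy is ½Mv² + ½Iω² = ½(1+k)Mv² = (3/4)Mv².
Conserving energy between top and bottom: (3/4)Mv² = (3/4)Mv₀² + Mgh, hence v² = v₀² + 2gh/(1+k).
v = √(5.54² + 2×9.81×1.74/1.5) = √53.45 ≈ 7.31 m/s.

v ≈ 7.31 m/s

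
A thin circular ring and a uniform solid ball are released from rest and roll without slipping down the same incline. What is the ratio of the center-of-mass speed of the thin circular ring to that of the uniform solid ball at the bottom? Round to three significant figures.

v_ratio ≈ 0.837

Each satisfies Mgh = ½(1+k)Mv² with k = I/(MR²), so v ∝ 1/√(1+k).
For the thin circular ring k = 1; for the uniform solid ball k = 0.4.
v₁/v₂ = √((1+k₂)/(1+k₁)) = √(1.4/2) ≈ 0.837.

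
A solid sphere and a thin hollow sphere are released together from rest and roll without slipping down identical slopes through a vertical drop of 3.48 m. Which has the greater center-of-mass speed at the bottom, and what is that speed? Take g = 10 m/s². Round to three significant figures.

the solid sphere, at v ≈ 7.05 m/s

For rolling without slipping, Mgh = ½(1+k)Mv² where k = I/(MR²), so v = √(2gh/(1+k)).
Solid sphere: k = 0.4, giving v = √(2×10×3.48/1.4) = 7.051 m/s.
Thin hollow sphere: k = 2/3, giving v = √(2×10×3.48/1.667) = 6.462 m/s.
The smaller k wins: the solid sphere, at ≈ 7.05 m/s.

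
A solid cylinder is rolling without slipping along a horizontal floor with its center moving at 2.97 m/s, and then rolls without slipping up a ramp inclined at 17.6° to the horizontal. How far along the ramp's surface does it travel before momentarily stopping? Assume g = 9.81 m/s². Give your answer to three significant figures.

With I = (1/2)MR², the ratio k = I/(MR²) is 0.5.
Pure rolling means v = ωR; then KE = ½Mv² + ½I(v/R)² = ½(1+k)Mv² = (3/4)Mv².
Setting this equal to Mgh gives the vertical rise h = (1+k)v₀²/(2g) = 1.5×2.97²/(2×9.81) = 0.6744 m.
Along the incline, d = h/sinθ = 0.6744/sin17.6° ≈ 2.23 m.

d ≈ 2.23 m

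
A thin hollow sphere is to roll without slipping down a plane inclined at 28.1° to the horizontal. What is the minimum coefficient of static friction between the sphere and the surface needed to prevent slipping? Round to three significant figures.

The moment of inertia is (2/3)MR², giving k ≡ I/(MR²) = 2/3.
Newton's second law down the slope: Mg sinθ − f = Ma. The torque equation fR = Iα (with α = a/R) gives f = kMa.
These give a = g sinθ/(1+k) and the required friction f = kMg sinθ/(1+k).
With N = Mg cosθ, the no-slip condition f ≤ μN gives μ_min = f/N = k tanθ/(1+k).
μ_min = (2/3) × tan28.1° / 1.667 ≈ 0.214.

μ_min ≈ 0.214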